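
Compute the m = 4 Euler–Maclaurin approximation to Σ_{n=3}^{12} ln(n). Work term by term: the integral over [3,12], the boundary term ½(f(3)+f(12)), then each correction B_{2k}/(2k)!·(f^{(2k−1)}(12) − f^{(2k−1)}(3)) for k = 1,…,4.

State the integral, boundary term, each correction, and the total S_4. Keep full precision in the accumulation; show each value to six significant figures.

S_4 ≈ 19.2941

The integral term ∫_3^12 ln(x) dx = 17.5230.
Endpoint term: (f(3) + f(12))/2 = (1.09861 + 2.48491)/2 = 1.79176.
Integral + boundary = 19.3148.
Correction k=1: B_{2}/2! · (f^{(1)}(12) − f^{(1)}(3)) = 1/12 · (0.0833333 − 0.333333) = -0.0208333.
Running total after k=1: 19.2940.
Correction k=2: B_{4}/4! · (f^{(3)}(12) − f^{(3)}(3)) = −1/720 · (0.00115741 − 0.0740741) = 0.000101273.
Running total after k=2: 19.2941.
Correction k=3: B_{6}/6! · (f^{(5)}(12) − f^{(5)}(3)) = 1/30240 · (9.64506e-05 − 0.0987654) = -3.26286e-06.
Running total after k=3: 19.2941.
Correction k=4: B_{8}/8! · (f^{(7)}(12) − f^{(7)}(3)) = −1/1209600 · (2.00939e-05 − 0.329218) = 2.72154e-07.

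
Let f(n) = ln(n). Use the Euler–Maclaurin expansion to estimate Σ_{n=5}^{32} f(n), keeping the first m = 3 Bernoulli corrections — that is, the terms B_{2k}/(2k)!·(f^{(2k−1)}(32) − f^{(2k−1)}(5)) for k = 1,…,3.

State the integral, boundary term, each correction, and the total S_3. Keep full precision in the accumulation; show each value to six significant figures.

S_3 ≈ 78.3799

Integral: ∫_5^32 ln(x) dx = 75.8564.
½[f(5) + f(32)] = ½[1.60944 + 3.46574] = 2.53759.
Integral + boundary = 78.3939.
Order-1 term: 1/12 · (0.0312500 − 0.200000) = -0.0140625.
After k=1: 78.3799.
Order-2 term: −1/720 · (6.10352e-05 − 0.0160000) = 2.21375e-05.
After k=2: 78.3799.
Order-3 term: 1/30240 · (7.15256e-07 − 0.00768000) = -2.53945e-07.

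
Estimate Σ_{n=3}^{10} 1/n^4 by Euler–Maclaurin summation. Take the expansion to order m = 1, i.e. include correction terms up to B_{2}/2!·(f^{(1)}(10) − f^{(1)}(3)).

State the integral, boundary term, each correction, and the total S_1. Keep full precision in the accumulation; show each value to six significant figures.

Integral: ∫_3^10 1/x^4 dx = 0.0120123.
Boundary: ½(f(3) + f(10)) = ½(0.0123457 + 0.000100000) = 0.00622284.
Running total after boundary: 0.0182352.
k=1: B_{2}/(2)! × [f^{(1)}(10) − f^{(1)}(3)] = 1/12 × (-4.00000e-05 − (-0.0164609)) = 0.00136841.

S_1 ≈ 0.0196036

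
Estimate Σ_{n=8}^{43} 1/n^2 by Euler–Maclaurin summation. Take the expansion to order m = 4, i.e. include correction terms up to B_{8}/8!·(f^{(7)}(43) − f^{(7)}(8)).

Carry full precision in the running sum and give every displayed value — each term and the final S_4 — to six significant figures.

∫_8^43 1/x^2 dx evaluates to 0.101744.
Boundary: ½(f(8) + f(43)) = ½(0.0156250 + 0.000540833) = 0.00808292.
Running total after boundary: 0.109827.
Order-1 term: 1/12 · (-2.51550e-05 − (-0.00390625)) = 0.000323425.
After k=1: 0.110151.
Order-2 term: −1/720 · (-1.63256e-07 − (-0.000732422)) = -1.01703e-06.
After k=2: 0.110150.
Order-3 term: 1/30240 · (-2.64883e-09 − (-0.000343323)) = 1.13532e-08.
After k=3: 0.110150.
Order-4 term: −1/1209600 · (-8.02240e-11 − (-0.000300407)) = -2.48353e-10.

S_4 ≈ 0.110150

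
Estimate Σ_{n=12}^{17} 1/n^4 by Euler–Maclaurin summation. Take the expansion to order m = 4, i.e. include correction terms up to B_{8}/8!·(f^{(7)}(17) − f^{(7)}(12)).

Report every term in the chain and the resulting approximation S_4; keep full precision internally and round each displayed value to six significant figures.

S_4 ≈ 0.000156254

Integral: ∫_12^17 1/x^4 dx = 0.000125054.
½[f(12) + f(17)] = ½[4.82253e-05 + 1.19730e-05] = 3.00992e-05.
Running total after boundary: 0.000155153.
Correction k=1: B_{2}/2! · (f^{(1)}(17) − f^{(1)}(12)) = 1/12 · (-2.81719e-06 − (-1.60751e-05)) = 1.10483e-06.
Running total after k=1: 0.000156258.
Correction k=2: B_{4}/4! · (f^{(3)}(17) − f^{(3)}(12)) = −1/720 · (-2.92441e-07 − (-3.34898e-06)) = -4.24519e-09.
Running total after k=2: 0.000156254.
Correction k=3: B_{6}/6! · (f^{(5)}(17) − f^{(5)}(12)) = 1/30240 · (-5.66668e-08 − (-1.30238e-06)) = 4.11943e-11.
Running total after k=3: 0.000156254.
Correction k=4: B_{8}/8! · (f^{(7)}(17) − f^{(7)}(12)) = −1/1209600 · (-1.76471e-08 − (-8.13988e-07)) = -6.58351e-13.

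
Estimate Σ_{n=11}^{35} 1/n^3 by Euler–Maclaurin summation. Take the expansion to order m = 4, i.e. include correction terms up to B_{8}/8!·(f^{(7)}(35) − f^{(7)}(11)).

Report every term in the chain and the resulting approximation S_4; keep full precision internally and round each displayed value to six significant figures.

The integral term ∫_11^35 1/x^3 dx = 0.00372407.
Endpoint term: (f(11) + f(35))/2 = (0.000751315 + 2.33236e-05)/2 = 0.000387319.
Running total after boundary: 0.00411139.
Order-1 term: 1/12 · (-1.99917e-06 − (-0.000204904)) = 1.69087e-05.
Partial sum through k=1: 0.00412830.
Order-2 term: −1/720 · (-3.26395e-08 − (-3.38684e-05)) = -4.69942e-08.
Partial sum through k=2: 0.00412825.
Order-3 term: 1/30240 · (-1.11907e-09 − (-1.17560e-05)) = 3.88719e-10.
Partial sum through k=3: 0.00412825.
Order-4 term: −1/1209600 · (-6.57737e-11 − (-6.99530e-06)) = -5.78309e-12.

S_4 ≈ 0.00412825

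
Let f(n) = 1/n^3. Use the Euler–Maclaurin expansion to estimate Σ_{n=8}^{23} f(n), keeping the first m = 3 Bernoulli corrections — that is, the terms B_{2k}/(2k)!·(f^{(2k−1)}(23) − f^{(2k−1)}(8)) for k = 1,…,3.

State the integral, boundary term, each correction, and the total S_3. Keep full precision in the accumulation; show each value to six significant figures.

Integral: ∫_8^23 1/x^3 dx = 0.00686732.
Endpoint term: (f(8) + f(23))/2 = (0.00195312 + 8.21895e-05)/2 = 0.00101766.
Running total after boundary: 0.00788498.
k=1: B_{2}/(2)! × [f^{(1)}(23) − f^{(1)}(8)] = 1/12 × (-1.07204e-05 − (-0.000732422)) = 6.01418e-05.
Running total after k=1: 0.00794512.
k=2: B_{4}/(4)! × [f^{(3)}(23) − f^{(3)}(8)] = −1/720 × (-4.05307e-07 − (-0.000228882)) = -3.17329e-07.
Running total after k=2: 0.00794480.
k=3: B_{6}/(6)! × [f^{(5)}(23) − f^{(5)}(8)] = 1/30240 × (-3.21794e-08 − (-0.000150204)) = 4.96599e-09.

S_3 ≈ 0.00794481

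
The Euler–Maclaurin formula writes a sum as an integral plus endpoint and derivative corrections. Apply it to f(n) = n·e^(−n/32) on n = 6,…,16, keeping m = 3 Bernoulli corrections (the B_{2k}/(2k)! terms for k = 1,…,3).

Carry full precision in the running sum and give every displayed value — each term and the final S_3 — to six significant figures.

S_3 ≈ 83.7768

Integral: ∫_6^16 x·e^(−x/32) dx = 76.4683.
Endpoint term: (f(6) + f(16))/2 = (4.97417 + 9.70449)/2 = 7.33933.
Running total after boundary: 83.8076.
k=1: B_{2}/(2)! × [f^{(1)}(16) − f^{(1)}(6)] = 1/12 × (0.303265 − 0.673586) = -0.0308601.
Running total after k=1: 83.7768.
k=2: B_{4}/(4)! × [f^{(3)}(16) − f^{(3)}(6)] = −1/720 × (0.00148079 − 0.00227700) = 1.10585e-06.
Running total after k=2: 83.7768.
k=3: B_{6}/(6)! × [f^{(5)}(16) − f^{(5)}(6)] = 1/30240 × (2.60295e-06 − 3.80488e-06) = -3.97464e-11.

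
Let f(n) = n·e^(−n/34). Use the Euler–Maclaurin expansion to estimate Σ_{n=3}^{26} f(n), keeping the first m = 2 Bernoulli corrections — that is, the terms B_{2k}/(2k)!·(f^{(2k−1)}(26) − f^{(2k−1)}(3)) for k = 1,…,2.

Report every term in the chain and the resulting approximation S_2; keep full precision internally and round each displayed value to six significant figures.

S_2 ≈ 209.560

Integral: ∫_3^26 x·e^(−x/34) dx = 202.196.
Boundary: ½(f(3) + f(26)) = ½(2.74664 + 12.1022) = 7.42444.
Running total after boundary: 209.620.
Correction k=1: B_{2}/2! · (f^{(1)}(26) − f^{(1)}(3)) = 1/12 · (0.109523 − 0.834762) = -0.0604366.
After k=1: 209.560.
Correction k=2: B_{4}/4! · (f^{(3)}(26) − f^{(3)}(3)) = −1/720 · (0.000900056 − 0.00230610) = 1.95284e-06.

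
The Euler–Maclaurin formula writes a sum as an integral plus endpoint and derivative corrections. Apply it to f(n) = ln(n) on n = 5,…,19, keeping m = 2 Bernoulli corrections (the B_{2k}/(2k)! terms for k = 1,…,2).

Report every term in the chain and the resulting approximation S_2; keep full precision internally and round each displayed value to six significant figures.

∫_5^19 ln(x) dx evaluates to 33.8972.
Boundary: ½(f(5) + f(19)) = ½(1.60944 + 2.94444) = 2.27694.
Integral + boundary = 36.1741.
Correction k=1: B_{2}/2! · (f^{(1)}(19) − f^{(1)}(5)) = 1/12 · (0.0526316 − 0.200000) = -0.0122807.
After k=1: 36.1618.
Correction k=2: B_{4}/4! · (f^{(3)}(19) − f^{(3)}(5)) = −1/720 · (0.000291588 − 0.0160000) = 2.18172e-05.

S_2 ≈ 36.1618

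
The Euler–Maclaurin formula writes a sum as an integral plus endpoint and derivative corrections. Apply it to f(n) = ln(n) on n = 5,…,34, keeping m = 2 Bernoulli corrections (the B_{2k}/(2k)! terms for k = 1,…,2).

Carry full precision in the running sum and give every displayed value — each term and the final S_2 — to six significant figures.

S_2 ≈ 85.4028

Integral: ∫_5^34 ln(x) dx = 82.8491.
Boundary: ½(f(5) + f(34)) = ½(1.60944 + 3.52636) = 2.56790.
Integral + boundary = 85.4170.
Correction k=1: B_{2}/2! · (f^{(1)}(34) − f^{(1)}(5)) = 1/12 · (0.0294118 − 0.200000) = -0.0142157.
Partial sum through k=1: 85.4028.
Correction k=2: B_{4}/4! · (f^{(3)}(34) − f^{(3)}(5)) = −1/720 · (5.08854e-05 − 0.0160000) = 2.21515e-05.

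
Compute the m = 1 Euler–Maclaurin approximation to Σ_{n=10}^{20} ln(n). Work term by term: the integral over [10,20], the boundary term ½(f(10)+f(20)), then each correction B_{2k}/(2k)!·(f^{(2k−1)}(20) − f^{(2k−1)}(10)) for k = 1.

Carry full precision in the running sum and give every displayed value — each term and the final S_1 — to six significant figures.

∫_10^20 ln(x) dx evaluates to 26.8888.
Endpoint term: (f(10) + f(20))/2 = (2.30259 + 2.99573)/2 = 2.64916.
So far: 29.5380.
Order-1 term: 1/12 · (0.0500000 − 0.100000) = -0.00416667.

S_1 ≈ 29.5338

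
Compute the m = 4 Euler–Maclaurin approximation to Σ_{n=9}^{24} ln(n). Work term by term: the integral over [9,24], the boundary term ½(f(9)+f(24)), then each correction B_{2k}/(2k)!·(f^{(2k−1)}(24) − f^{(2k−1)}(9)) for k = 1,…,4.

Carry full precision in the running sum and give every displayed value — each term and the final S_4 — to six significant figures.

S_4 ≈ 44.1801

The integral term ∫_9^24 ln(x) dx = 41.4983.
½[f(9) + f(24)] = ½[2.19722 + 3.17805] = 2.68764.
Integral + boundary = 44.1859.
k=1: B_{2}/(2)! × [f^{(1)}(24) − f^{(1)}(9)] = 1/12 × (0.0416667 − 0.111111) = -0.00578704.
Running total after k=1: 44.1801.
k=2: B_{4}/(4)! × [f^{(3)}(24) − f^{(3)}(9)] = −1/720 × (0.000144676 − 0.00274348) = 3.60946e-06.
Running total after k=2: 44.1801.
k=3: B_{6}/(6)! × [f^{(5)}(24) − f^{(5)}(9)] = 1/30240 × (3.01408e-06 − 0.000406442) = -1.33409e-08.
Running total after k=3: 44.1801.
k=4: B_{8}/(8)! × [f^{(7)}(24) − f^{(7)}(9)] = −1/1209600 × (1.56983e-07 − 0.000150534) = 1.24320e-10.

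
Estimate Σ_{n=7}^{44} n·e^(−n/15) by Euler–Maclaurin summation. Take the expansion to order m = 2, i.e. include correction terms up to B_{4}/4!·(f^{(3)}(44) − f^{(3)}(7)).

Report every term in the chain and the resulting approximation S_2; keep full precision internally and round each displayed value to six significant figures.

Integral: ∫_7^44 x·e^(−x/15) dx = 159.840.
½[f(7) + f(44)] = ½[4.38962 + 2.34165] = 3.36564.
Integral + boundary = 163.206.
Correction k=1: B_{2}/2! · (f^{(1)}(44) − f^{(1)}(7)) = 1/12 · (-0.102891 − 0.334448) = -0.0364449.
Partial sum through k=1: 163.169.
Correction k=2: B_{4}/4! · (f^{(3)}(44) − f^{(3)}(7)) = −1/720 · (1.57687e-05 − 0.00706056) = 9.78443e-06.

S_2 ≈ 163.169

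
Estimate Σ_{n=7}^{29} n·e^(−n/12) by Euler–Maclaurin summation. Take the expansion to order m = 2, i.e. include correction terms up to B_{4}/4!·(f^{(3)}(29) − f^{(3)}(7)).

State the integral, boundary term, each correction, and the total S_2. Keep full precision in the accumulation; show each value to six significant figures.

Integral: ∫_7^29 x·e^(−x/12) dx = 83.3365.
Endpoint term: (f(7) + f(29))/2 = (3.90625 + 2.58734)/2 = 3.24679.
Running total after boundary: 86.5833.
Order-1 term: 1/12 · (-0.126393 − 0.232515) = -0.0299090.
After k=1: 86.5534.
Order-2 term: −1/720 · (0.000361418 − 0.00936517) = 1.25052e-05.

S_2 ≈ 86.5534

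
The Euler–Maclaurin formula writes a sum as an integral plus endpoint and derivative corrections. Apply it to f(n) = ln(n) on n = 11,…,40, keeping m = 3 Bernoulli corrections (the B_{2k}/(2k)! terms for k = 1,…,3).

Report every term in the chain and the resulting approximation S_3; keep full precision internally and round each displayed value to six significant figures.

S_3 ≈ 95.2162

Integral: ∫_11^40 ln(x) dx = 92.1783.
Boundary: ½(f(11) + f(40)) = ½(2.39790 + 3.68888) = 3.04339.
Integral + boundary = 95.2217.
k=1: B_{2}/(2)! × [f^{(1)}(40) − f^{(1)}(11)] = 1/12 × (0.0250000 − 0.0909091) = -0.00549242.
Partial sum through k=1: 95.2162.
k=2: B_{4}/(4)! × [f^{(3)}(40) − f^{(3)}(11)] = −1/720 × (3.12500e-05 − 0.00150263) = 2.04358e-06.
Partial sum through k=2: 95.2162.
k=3: B_{6}/(6)! × [f^{(5)}(40) − f^{(5)}(11)] = 1/30240 × (2.34375e-07 − 0.000149021) = -4.92020e-09.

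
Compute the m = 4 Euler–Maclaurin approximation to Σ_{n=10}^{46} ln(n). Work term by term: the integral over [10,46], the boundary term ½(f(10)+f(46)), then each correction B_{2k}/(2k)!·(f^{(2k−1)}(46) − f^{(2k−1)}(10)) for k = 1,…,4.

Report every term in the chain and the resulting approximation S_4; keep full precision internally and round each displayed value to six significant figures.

The integral term ∫_10^46 ln(x) dx = 117.092.
Endpoint term: (f(10) + f(46))/2 = (2.30259 + 3.82864)/2 = 3.06561.
Running total after boundary: 120.157.
Correction k=1: B_{2}/2! · (f^{(1)}(46) − f^{(1)}(10)) = 1/12 · (0.0217391 − 0.100000) = -0.00652174.
After k=1: 120.151.
Correction k=2: B_{4}/4! · (f^{(3)}(46) − f^{(3)}(10)) = −1/720 · (2.05474e-05 − 0.00200000) = 2.74924e-06.
After k=2: 120.151.
Correction k=3: B_{6}/6! · (f^{(5)}(46) − f^{(5)}(10)) = 1/30240 · (1.16526e-07 − 0.000240000) = -7.93265e-09.
After k=3: 120.151.
Correction k=4: B_{8}/8! · (f^{(7)}(46) − f^{(7)}(10)) = −1/1209600 · (1.65207e-09 − 7.20000e-05) = 5.95224e-11.

S_4 ≈ 120.151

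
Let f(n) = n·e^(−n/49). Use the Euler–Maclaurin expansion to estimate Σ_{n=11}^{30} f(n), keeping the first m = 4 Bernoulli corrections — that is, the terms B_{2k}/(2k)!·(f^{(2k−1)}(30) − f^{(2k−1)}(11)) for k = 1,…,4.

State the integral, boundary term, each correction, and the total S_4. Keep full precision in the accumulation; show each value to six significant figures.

Integral: ∫_11^30 x·e^(−x/49) dx = 250.241.
Boundary: ½(f(11) + f(30)) = ½(8.78816 + 16.2640) = 12.5261.
So far: 262.767.
Order-1 term: 1/12 · (0.210215 − 0.619574) = -0.0341132.
Running total after k=1: 262.733.
Order-2 term: −1/720 · (0.000539142 − 0.000923541) = 5.33887e-07.
Running total after k=2: 262.733.
Order-3 term: 1/30240 · (4.12633e-07 − 6.61821e-07) = -8.24037e-12.
Running total after k=3: 262.733.
Order-4 term: −1/1209600 · (2.50194e-10 − 3.91085e-10) = 1.16477e-16.

S_4 ≈ 262.733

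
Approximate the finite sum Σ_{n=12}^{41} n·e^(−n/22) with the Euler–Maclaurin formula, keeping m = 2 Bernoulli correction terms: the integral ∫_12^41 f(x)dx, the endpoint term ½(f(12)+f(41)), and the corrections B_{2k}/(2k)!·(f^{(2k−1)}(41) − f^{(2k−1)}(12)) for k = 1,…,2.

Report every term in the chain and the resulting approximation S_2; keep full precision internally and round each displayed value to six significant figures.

∫_12^41 x·e^(−x/22) dx evaluates to 218.545.
Endpoint term: (f(12) + f(41))/2 = (6.95494 + 6.35941)/2 = 6.65717.
Integral + boundary = 225.203.
Order-1 term: 1/12 · (-0.133957 − 0.263445) = -0.0331168.
Running total after k=1: 225.170.
Order-2 term: −1/720 · (0.000364171 − 0.00293926) = 3.57651e-06.

S_2 ≈ 225.170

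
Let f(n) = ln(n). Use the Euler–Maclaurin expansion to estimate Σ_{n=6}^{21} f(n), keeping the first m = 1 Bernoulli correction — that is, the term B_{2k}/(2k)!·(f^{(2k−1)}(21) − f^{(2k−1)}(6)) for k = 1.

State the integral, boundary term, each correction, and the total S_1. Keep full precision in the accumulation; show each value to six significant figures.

The integral term ∫_6^21 ln(x) dx = 38.1844.
Boundary: ½(f(6) + f(21)) = ½(1.79176 + 3.04452) = 2.41814.
So far: 40.6026.
k=1: B_{2}/(2)! × [f^{(1)}(21) − f^{(1)}(6)] = 1/12 × (0.0476190 − 0.166667) = -0.00992063.

S_1 ≈ 40.5926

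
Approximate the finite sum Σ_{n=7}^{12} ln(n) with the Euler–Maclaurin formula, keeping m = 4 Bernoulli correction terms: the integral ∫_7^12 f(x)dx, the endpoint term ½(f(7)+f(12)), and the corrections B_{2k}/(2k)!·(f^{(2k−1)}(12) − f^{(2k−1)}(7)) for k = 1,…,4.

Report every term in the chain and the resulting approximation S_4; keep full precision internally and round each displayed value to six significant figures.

The integral term ∫_7^12 ln(x) dx = 11.1975.
½[f(7) + f(12)] = ½[1.94591 + 2.48491] = 2.21541.
So far: 13.4129.
k=1: B_{2}/(2)! × [f^{(1)}(12) − f^{(1)}(7)] = 1/12 × (0.0833333 − 0.142857) = -0.00496032.
Partial sum through k=1: 13.4080.
k=2: B_{4}/(4)! × [f^{(3)}(12) − f^{(3)}(7)] = −1/720 × (0.00115741 − 0.00583090) = 6.49097e-06.
Partial sum through k=2: 13.4080.
k=3: B_{6}/(6)! × [f^{(5)}(12) − f^{(5)}(7)] = 1/30240 × (9.64506e-05 − 0.00142798) = -4.40319e-08.
Partial sum through k=3: 13.4080.
k=4: B_{8}/(8)! × [f^{(7)}(12) − f^{(7)}(7)] = −1/1209600 × (2.00939e-05 − 0.000874271) = 7.06165e-10.

S_4 ≈ 13.4080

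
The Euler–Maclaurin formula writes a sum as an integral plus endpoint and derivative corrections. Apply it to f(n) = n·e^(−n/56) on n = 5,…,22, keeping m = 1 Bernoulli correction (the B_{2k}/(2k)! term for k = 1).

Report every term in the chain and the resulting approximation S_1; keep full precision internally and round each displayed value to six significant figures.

S_1 ≈ 184.950

Integral: ∫_5^22 x·e^(−x/56) dx = 175.273.
½[f(5) + f(22)] = ½[4.57292 + 14.8528] = 9.71284.
Running total after boundary: 184.986.
k=1: B_{2}/(2)! × [f^{(1)}(22) − f^{(1)}(5)] = 1/12 × (0.409897 − 0.832925) = -0.0352523.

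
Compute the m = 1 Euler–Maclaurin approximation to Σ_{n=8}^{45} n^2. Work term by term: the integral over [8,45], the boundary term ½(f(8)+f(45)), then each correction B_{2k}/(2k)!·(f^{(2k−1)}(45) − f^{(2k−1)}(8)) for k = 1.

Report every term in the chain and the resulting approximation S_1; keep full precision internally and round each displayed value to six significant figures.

S_1 ≈ 31255.0

The integral term ∫_8^45 x^2 dx = 30204.3.
Endpoint term: (f(8) + f(45))/2 = (64.0000 + 2025.00)/2 = 1044.50.
So far: 31248.8.
Correction k=1: B_{2}/2! · (f^{(1)}(45) − f^{(1)}(8)) = 1/12 · (90.0000 − 16.0000) = 6.16667.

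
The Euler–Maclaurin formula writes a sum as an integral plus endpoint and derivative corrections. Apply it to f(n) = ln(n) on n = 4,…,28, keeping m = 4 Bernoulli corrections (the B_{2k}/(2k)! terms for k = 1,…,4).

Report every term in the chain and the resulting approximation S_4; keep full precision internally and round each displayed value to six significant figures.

S_4 ≈ 66.0980

The integral term ∫_4^28 ln(x) dx = 63.7565.
Endpoint term: (f(4) + f(28))/2 = (1.38629 + 3.33220)/2 = 2.35925.
Integral + boundary = 66.1158.
k=1: B_{2}/(2)! × [f^{(1)}(28) − f^{(1)}(4)] = 1/12 × (0.0357143 − 0.250000) = -0.0178571.
Running total after k=1: 66.0979.
k=2: B_{4}/(4)! × [f^{(3)}(28) − f^{(3)}(4)] = −1/720 × (9.11079e-05 − 0.0312500) = 4.32762e-05.
Running total after k=2: 66.0980.
k=3: B_{6}/(6)! × [f^{(5)}(28) − f^{(5)}(4)] = 1/30240 × (1.39451e-06 − 0.0234375) = -7.75003e-07.
Running total after k=3: 66.0980.
k=4: B_{8}/(8)! × [f^{(7)}(28) − f^{(7)}(4)] = −1/1209600 × (5.33613e-08 − 0.0439453) = 3.63304e-08.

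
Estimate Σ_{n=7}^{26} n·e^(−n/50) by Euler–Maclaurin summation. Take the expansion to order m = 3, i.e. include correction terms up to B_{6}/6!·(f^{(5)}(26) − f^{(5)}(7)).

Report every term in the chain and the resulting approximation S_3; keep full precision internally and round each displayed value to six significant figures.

Integral: ∫_7^26 x·e^(−x/50) dx = 218.493.
Boundary: ½(f(7) + f(26)) = ½(6.08551 + 15.4575) = 10.7715.
Running total after boundary: 229.264.
Correction k=1: B_{2}/2! · (f^{(1)}(26) − f^{(1)}(7)) = 1/12 · (0.285370 − 0.747648) = -0.0385232.
After k=1: 229.226.
Correction k=2: B_{4}/4! · (f^{(3)}(26) − f^{(3)}(7)) = −1/720 · (0.000589764 − 0.000994546) = 5.62196e-07.
After k=2: 229.226.
Correction k=3: B_{6}/6! · (f^{(5)}(26) − f^{(5)}(7)) = 1/30240 · (4.26152e-07 − 6.76013e-07) = -8.26259e-12.

S_3 ≈ 229.226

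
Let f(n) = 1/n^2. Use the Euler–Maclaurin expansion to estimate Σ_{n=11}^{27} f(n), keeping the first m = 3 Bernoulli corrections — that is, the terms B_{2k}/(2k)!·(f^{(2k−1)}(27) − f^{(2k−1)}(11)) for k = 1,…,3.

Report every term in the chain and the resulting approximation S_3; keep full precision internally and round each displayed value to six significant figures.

The integral term ∫_11^27 1/x^2 dx = 0.0538721.
Endpoint term: (f(11) + f(27))/2 = (0.00826446 + 0.00137174)/2 = 0.00481810.
Integral + boundary = 0.0586902.
k=1: B_{2}/(2)! × [f^{(1)}(27) − f^{(1)}(11)] = 1/12 × (-0.000101611 − (-0.00150263)) = 0.000116752.
Running total after k=1: 0.0588069.
k=2: B_{4}/(4)! × [f^{(3)}(27) − f^{(3)}(11)] = −1/720 × (-1.67260e-06 − (-0.000149021)) = -2.04651e-07.
Running total after k=2: 0.0588067.
k=3: B_{6}/(6)! × [f^{(5)}(27) − f^{(5)}(11)] = 1/30240 × (-6.88313e-08 − (-3.69474e-05)) = 1.21953e-09.

S_3 ≈ 0.0588067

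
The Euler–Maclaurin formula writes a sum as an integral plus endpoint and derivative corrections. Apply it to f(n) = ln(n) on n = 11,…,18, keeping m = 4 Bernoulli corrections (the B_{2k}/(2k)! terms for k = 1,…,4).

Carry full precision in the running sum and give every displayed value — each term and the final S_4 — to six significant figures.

Integral: ∫_11^18 ln(x) dx = 18.6498.
Endpoint term: (f(11) + f(18))/2 = (2.39790 + 2.89037)/2 = 2.64413.
Integral + boundary = 21.2940.
k=1: B_{2}/(2)! × [f^{(1)}(18) − f^{(1)}(11)] = 1/12 × (0.0555556 − 0.0909091) = -0.00294613.
Partial sum through k=1: 21.2910.
k=2: B_{4}/(4)! × [f^{(3)}(18) − f^{(3)}(11)] = −1/720 × (0.000342936 − 0.00150263) = 1.61069e-06.
Partial sum through k=2: 21.2910.
k=3: B_{6}/(6)! × [f^{(5)}(18) − f^{(5)}(11)] = 1/30240 × (1.27013e-05 − 0.000149021) = -4.50793e-09.
Partial sum through k=3: 21.2910.
k=4: B_{8}/(8)! × [f^{(7)}(18) − f^{(7)}(11)] = −1/1209600 × (1.17605e-06 − 3.69474e-05) = 2.95729e-11.

S_4 ≈ 21.2910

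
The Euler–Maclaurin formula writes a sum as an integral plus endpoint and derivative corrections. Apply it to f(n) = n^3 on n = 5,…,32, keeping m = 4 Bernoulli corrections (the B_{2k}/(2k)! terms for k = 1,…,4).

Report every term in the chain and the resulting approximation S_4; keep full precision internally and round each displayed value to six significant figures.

Integral: ∫_5^32 x^3 dx = 261988.
Boundary: ½(f(5) + f(32)) = ½(125.000 + 32768.0) = 16446.5.
So far: 278434.
k=1: B_{2}/(2)! × [f^{(1)}(32) − f^{(1)}(5)] = 1/12 × (3072.00 − 75.0000) = 249.750.
Partial sum through k=1: 278684.
k=2: B_{4}/(4)! × [f^{(3)}(32) − f^{(3)}(5)] = −1/720 × (6.00000 − 6.00000) = 0.00000.
Partial sum through k=2: 278684.
k=3: B_{6}/(6)! × [f^{(5)}(32) − f^{(5)}(5)] = 1/30240 × (0.00000 − 0.00000) = 0.00000.
Partial sum through k=3: 278684.
k=4: B_{8}/(8)! × [f^{(7)}(32) − f^{(7)}(5)] = −1/1209600 × (0.00000 − 0.00000) = 0.00000.

S_4 ≈ 278684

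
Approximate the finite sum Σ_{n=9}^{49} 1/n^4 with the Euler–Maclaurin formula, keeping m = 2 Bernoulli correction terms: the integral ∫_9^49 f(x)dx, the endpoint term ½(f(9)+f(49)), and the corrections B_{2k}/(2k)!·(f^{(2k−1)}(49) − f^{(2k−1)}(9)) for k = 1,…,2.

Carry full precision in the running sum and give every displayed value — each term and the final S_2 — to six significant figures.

S_2 ≈ 0.000536318

∫_9^49 1/x^4 dx evaluates to 0.000454414.
½[f(9) + f(49)] = ½[0.000152416 + 1.73467e-07] = 7.62946e-05.
So far: 0.000530709.
k=1: B_{2}/(2)! × [f^{(1)}(49) − f^{(1)}(9)] = 1/12 × (-1.41605e-08 − (-6.77404e-05)) = 5.64385e-06.
Partial sum through k=1: 0.000536353.
k=2: B_{4}/(4)! × [f^{(3)}(49) − f^{(3)}(9)] = −1/720 × (-1.76933e-10 − (-2.50890e-05)) = -3.48456e-08.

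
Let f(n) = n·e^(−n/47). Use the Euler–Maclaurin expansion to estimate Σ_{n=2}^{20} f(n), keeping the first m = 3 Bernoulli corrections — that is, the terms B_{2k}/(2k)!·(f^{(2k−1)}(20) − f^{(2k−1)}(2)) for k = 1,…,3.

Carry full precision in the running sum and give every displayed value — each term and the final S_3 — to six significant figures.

∫_2^20 x·e^(−x/47) dx evaluates to 149.430.
½[f(2) + f(20)] = ½[1.91668 + 13.0684] = 7.49256.
Integral + boundary = 156.922.
k=1: B_{2}/(2)! × [f^{(1)}(20) − f^{(1)}(2)] = 1/12 × (0.375370 − 0.917559) = -0.0451824.
Running total after k=1: 156.877.
k=2: B_{4}/(4)! × [f^{(3)}(20) − f^{(3)}(2)] = −1/720 × (0.000761528 − 0.00128304) = 7.24325e-07.
Running total after k=2: 156.877.
k=3: B_{6}/(6)! × [f^{(5)}(20) − f^{(5)}(2)] = 1/30240 × (6.12552e-07 − 9.73612e-07) = -1.19398e-11.

S_3 ≈ 156.877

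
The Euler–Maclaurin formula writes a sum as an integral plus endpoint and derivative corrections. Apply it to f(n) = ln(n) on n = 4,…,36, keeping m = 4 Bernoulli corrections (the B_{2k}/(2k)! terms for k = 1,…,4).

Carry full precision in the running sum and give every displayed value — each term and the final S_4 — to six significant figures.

S_4 ≈ 93.9279

Integral: ∫_4^36 ln(x) dx = 91.4615.
Endpoint term: (f(4) + f(36))/2 = (1.38629 + 3.58352)/2 = 2.48491.
So far: 93.9464.
Order-1 term: 1/12 · (0.0277778 − 0.250000) = -0.0185185.
After k=1: 93.9279.
Order-2 term: −1/720 · (4.28669e-05 − 0.0312500) = 4.33432e-05.
After k=2: 93.9279.
Order-3 term: 1/30240 · (3.96916e-07 − 0.0234375) = -7.75036e-07.
After k=3: 93.9279.
Order-4 term: −1/1209600 · (9.18787e-09 − 0.0439453) = 3.63304e-08.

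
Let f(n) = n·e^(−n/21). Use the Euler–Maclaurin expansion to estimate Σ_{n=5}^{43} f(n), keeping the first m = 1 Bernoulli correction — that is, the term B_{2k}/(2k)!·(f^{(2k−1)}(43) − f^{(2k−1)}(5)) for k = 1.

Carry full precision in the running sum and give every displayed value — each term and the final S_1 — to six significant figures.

S_1 ≈ 261.569

∫_5^43 x·e^(−x/21) dx evaluates to 256.886.
½[f(5) + f(43)] = ½[3.94064 + 5.54880] = 4.74472.
Integral + boundary = 261.630.
Order-1 term: 1/12 · (-0.135187 − 0.600478) = -0.0613054.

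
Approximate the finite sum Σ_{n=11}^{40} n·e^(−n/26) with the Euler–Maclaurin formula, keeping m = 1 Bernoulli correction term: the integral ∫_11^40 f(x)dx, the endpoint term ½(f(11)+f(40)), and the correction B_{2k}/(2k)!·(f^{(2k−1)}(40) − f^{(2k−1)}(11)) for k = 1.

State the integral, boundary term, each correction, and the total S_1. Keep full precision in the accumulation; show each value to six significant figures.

∫_11^40 x·e^(−x/26) dx evaluates to 261.693.
Boundary: ½(f(11) + f(40)) = ½(7.20531 + 8.58845) = 7.89688.
Running total after boundary: 269.590.
Order-1 term: 1/12 · (-0.115614 − 0.377901) = -0.0411262.

S_1 ≈ 269.549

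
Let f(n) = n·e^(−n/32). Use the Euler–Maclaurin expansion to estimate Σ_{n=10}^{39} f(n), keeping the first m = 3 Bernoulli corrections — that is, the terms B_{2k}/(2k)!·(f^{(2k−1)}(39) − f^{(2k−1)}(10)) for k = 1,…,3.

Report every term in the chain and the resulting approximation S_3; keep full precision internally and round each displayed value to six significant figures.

S_3 ≈ 321.064

∫_10^39 x·e^(−x/32) dx evaluates to 311.689.
½[f(10) + f(39)] = ½[7.31616 + 11.5284] = 9.42227.
Integral + boundary = 321.112.
Correction k=1: B_{2}/2! · (f^{(1)}(39) − f^{(1)}(10)) = 1/12 · (-0.0646624 − 0.502986) = -0.0473040.
After k=1: 321.064.
Correction k=2: B_{4}/4! · (f^{(3)}(39) − f^{(3)}(10)) = −1/720 · (0.000514196 − 0.00192013) = 1.95269e-06.
After k=2: 321.064.
Correction k=3: B_{6}/6! · (f^{(5)}(39) − f^{(5)}(10)) = 1/30240 · (1.06596e-06 − 3.27058e-06) = -7.29041e-11.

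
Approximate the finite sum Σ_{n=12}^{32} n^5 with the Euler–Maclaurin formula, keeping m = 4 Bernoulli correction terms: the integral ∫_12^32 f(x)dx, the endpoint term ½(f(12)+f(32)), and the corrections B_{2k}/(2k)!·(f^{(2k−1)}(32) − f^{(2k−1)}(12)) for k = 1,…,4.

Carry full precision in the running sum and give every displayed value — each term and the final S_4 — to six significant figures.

S_4 ≈ 1.95789e+08

∫_12^32 x^5 dx evaluates to 1.78459e+08.
Boundary: ½(f(12) + f(32)) = ½(248832 + 3.35544e+07) = 1.69016e+07.
Running total after boundary: 1.95361e+08.
k=1: B_{2}/(2)! × [f^{(1)}(32) − f^{(1)}(12)] = 1/12 × (5.24288e+06 − 103680) = 428267.
After k=1: 1.95789e+08.
k=2: B_{4}/(4)! × [f^{(3)}(32) − f^{(3)}(12)] = −1/720 × (61440.0 − 8640.00) = -73.3333.
After k=2: 1.95789e+08.
k=3: B_{6}/(6)! × [f^{(5)}(32) − f^{(5)}(12)] = 1/30240 × (120.000 − 120.000) = 0.00000.
After k=3: 1.95789e+08.
k=4: B_{8}/(8)! × [f^{(7)}(32) − f^{(7)}(12)] = −1/1209600 × (0.00000 − 0.00000) = 0.00000.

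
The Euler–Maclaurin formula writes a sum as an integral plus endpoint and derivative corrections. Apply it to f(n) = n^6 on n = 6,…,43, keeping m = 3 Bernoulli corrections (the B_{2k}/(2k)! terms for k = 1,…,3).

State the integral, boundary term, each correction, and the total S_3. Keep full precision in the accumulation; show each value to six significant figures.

Integral: ∫_6^43 x^6 dx = 3.88312e+10.
½[f(6) + f(43)] = ½[46656.0 + 6.32136e+09] = 3.16070e+09.
Integral + boundary = 4.19919e+10.
Correction k=1: B_{2}/2! · (f^{(1)}(43) − f^{(1)}(6)) = 1/12 · (8.82051e+08 − 46656.0) = 7.35003e+07.
Partial sum through k=1: 4.20654e+10.
Correction k=2: B_{4}/4! · (f^{(3)}(43) − f^{(3)}(6)) = −1/720 · (9.54084e+06 − 25920.0) = -13215.2.
Partial sum through k=2: 4.20654e+10.
Correction k=3: B_{6}/6! · (f^{(5)}(43) − f^{(5)}(6)) = 1/30240 · (30960.0 − 4320.00) = 0.880952.

S_3 ≈ 4.20654e+10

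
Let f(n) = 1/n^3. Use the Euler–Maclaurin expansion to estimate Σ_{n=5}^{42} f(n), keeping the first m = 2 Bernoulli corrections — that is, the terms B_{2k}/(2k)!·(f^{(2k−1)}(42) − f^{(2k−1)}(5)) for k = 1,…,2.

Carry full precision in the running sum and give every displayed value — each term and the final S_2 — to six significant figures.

∫_5^42 1/x^3 dx evaluates to 0.0197166.
½[f(5) + f(42)] = ½[0.00800000 + 1.34975e-05] = 0.00400675.
Running total after boundary: 0.0237233.
Order-1 term: 1/12 · (-9.64104e-07 − (-0.00480000)) = 0.000399920.
Partial sum through k=1: 0.0241232.
Order-2 term: −1/720 · (-1.09309e-08 − (-0.00384000)) = -5.33332e-06.

S_2 ≈ 0.0241179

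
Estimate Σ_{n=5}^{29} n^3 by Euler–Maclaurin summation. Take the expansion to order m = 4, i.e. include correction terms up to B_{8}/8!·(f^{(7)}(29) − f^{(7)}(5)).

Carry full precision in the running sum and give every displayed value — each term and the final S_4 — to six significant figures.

∫_5^29 x^3 dx evaluates to 176664.
Boundary: ½(f(5) + f(29)) = ½(125.000 + 24389.0) = 12257.0.
So far: 188921.
Order-1 term: 1/12 · (2523.00 − 75.0000) = 204.000.
Partial sum through k=1: 189125.
Order-2 term: −1/720 · (6.00000 − 6.00000) = 0.00000.
Partial sum through k=2: 189125.
Order-3 term: 1/30240 · (0.00000 − 0.00000) = 0.00000.
Partial sum through k=3: 189125.
Order-4 term: −1/1209600 · (0.00000 − 0.00000) = 0.00000.

S_4 ≈ 189125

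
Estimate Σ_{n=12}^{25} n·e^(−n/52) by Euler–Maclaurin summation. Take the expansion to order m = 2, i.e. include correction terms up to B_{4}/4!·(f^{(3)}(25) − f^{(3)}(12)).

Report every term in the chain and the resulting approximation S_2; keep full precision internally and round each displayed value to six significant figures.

S_2 ≈ 178.939

∫_12^25 x·e^(−x/52) dx evaluates to 166.471.
Boundary: ½(f(12) + f(25)) = ½(9.52707 + 15.4577) = 12.4924.
Integral + boundary = 178.963.
Order-1 term: 1/12 · (0.321044 − 0.610710) = -0.0241388.
Running total after k=1: 178.939.
Order-2 term: −1/720 · (0.000576058 − 0.000813075) = 3.29191e-07.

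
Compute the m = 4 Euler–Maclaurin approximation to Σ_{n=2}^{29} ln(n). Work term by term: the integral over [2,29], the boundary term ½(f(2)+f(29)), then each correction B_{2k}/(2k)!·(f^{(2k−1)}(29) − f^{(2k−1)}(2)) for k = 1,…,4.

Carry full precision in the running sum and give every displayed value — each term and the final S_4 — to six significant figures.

Integral: ∫_2^29 ln(x) dx = 69.2653.
Boundary: ½(f(2) + f(29)) = ½(0.693147 + 3.36730) = 2.03022.
Running total after boundary: 71.2955.
k=1: B_{2}/(2)! × [f^{(1)}(29) − f^{(1)}(2)] = 1/12 × (0.0344828 − 0.500000) = -0.0387931.
After k=1: 71.2567.
k=2: B_{4}/(4)! × [f^{(3)}(29) − f^{(3)}(2)] = −1/720 × (8.20042e-05 − 0.250000) = 0.000347108.
After k=2: 71.2571.
k=3: B_{6}/(6)! × [f^{(5)}(29) − f^{(5)}(2)] = 1/30240 × (1.17010e-06 − 0.750000) = -2.48015e-05.
After k=3: 71.2570.
k=4: B_{8}/(8)! × [f^{(7)}(29) − f^{(7)}(2)] = −1/1209600 × (4.17394e-08 − 5.62500) = 4.65030e-06.

S_4 ≈ 71.2570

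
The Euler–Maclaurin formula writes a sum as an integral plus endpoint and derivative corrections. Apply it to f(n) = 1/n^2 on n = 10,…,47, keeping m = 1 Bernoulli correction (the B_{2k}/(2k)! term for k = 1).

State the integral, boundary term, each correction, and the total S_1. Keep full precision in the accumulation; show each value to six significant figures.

S_1 ≈ 0.0841148

∫_10^47 1/x^2 dx evaluates to 0.0787234.
½[f(10) + f(47)] = ½[0.0100000 + 0.000452694] = 0.00522635.
Running total after boundary: 0.0839498.
k=1: B_{2}/(2)! × [f^{(1)}(47) − f^{(1)}(10)] = 1/12 × (-1.92636e-05 − (-0.00200000)) = 0.000165061.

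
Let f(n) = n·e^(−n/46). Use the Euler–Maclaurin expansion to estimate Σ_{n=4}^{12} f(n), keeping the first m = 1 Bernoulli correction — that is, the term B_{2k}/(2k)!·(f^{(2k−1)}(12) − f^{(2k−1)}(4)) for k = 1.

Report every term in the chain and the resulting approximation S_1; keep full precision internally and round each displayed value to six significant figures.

S_1 ≈ 59.5048

∫_4^12 x·e^(−x/46) dx evaluates to 53.0714.
Endpoint term: (f(4) + f(12))/2 = (3.66687 + 9.24458)/2 = 6.45572.
Running total after boundary: 59.5271.
Correction k=1: B_{2}/2! · (f^{(1)}(12) − f^{(1)}(4)) = 1/12 · (0.569412 − 0.837002) = -0.0222992.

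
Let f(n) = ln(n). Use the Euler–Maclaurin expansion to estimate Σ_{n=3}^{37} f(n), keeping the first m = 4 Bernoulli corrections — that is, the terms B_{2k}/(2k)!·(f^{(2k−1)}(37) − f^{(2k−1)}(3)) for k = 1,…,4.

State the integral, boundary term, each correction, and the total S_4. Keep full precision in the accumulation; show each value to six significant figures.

Integral: ∫_3^37 ln(x) dx = 96.3081.
Boundary: ½(f(3) + f(37)) = ½(1.09861 + 3.61092) = 2.35477.
Running total after boundary: 98.6629.
Order-1 term: 1/12 · (0.0270270 − 0.333333) = -0.0255255.
After k=1: 98.6374.
Order-2 term: −1/720 · (3.94843e-05 − 0.0740741) = 0.000102826.
After k=2: 98.6375.
Order-3 term: 1/30240 · (3.46101e-07 − 0.0987654) = -3.26604e-06.
After k=3: 98.6375.
Order-4 term: −1/1209600 · (7.58439e-09 − 0.329218) = 2.72171e-07.

S_4 ≈ 98.6375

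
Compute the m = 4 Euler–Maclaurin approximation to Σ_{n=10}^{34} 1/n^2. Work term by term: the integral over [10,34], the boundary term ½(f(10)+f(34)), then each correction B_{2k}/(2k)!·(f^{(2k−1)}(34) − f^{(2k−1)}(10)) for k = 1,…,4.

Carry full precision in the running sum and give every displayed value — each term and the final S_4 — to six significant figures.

Integral: ∫_10^34 1/x^2 dx = 0.0705882.
Endpoint term: (f(10) + f(34))/2 = (0.0100000 + 0.000865052)/2 = 0.00543253.
Running total after boundary: 0.0760208.
k=1: B_{2}/(2)! × [f^{(1)}(34) − f^{(1)}(10)] = 1/12 × (-5.08854e-05 − (-0.00200000)) = 0.000162426.
After k=1: 0.0761832.
k=2: B_{4}/(4)! × [f^{(3)}(34) − f^{(3)}(10)] = −1/720 × (-5.28222e-07 − (-0.000240000)) = -3.32600e-07.
After k=2: 0.0761829.
k=3: B_{6}/(6)! × [f^{(5)}(34) − f^{(5)}(10)] = 1/30240 × (-1.37082e-08 − (-7.20000e-05)) = 2.38050e-09.
After k=3: 0.0761829.
k=4: B_{8}/(8)! × [f^{(7)}(34) − f^{(7)}(10)] = −1/1209600 × (-6.64065e-10 − (-4.03200e-05)) = -3.33328e-11.

S_4 ≈ 0.0761829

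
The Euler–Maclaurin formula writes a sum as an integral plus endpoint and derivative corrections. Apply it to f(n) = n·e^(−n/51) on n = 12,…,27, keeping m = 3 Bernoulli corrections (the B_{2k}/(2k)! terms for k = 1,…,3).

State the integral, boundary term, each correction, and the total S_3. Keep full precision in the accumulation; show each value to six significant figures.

S_3 ≈ 209.174

The integral term ∫_12^27 x·e^(−x/51) dx = 196.509.
½[f(12) + f(27)] = ½[9.48406 + 15.9017] = 12.6929.
Integral + boundary = 209.202.
Correction k=1: B_{2}/2! · (f^{(1)}(27) − f^{(1)}(12)) = 1/12 · (0.277154 − 0.604376) = -0.0272686.
Partial sum through k=1: 209.174.
Correction k=2: B_{4}/4! · (f^{(3)}(27) − f^{(3)}(12)) = −1/720 · (0.000559422 − 0.000840082) = 3.89806e-07.
Partial sum through k=2: 209.174.
Correction k=3: B_{6}/6! · (f^{(5)}(27) − f^{(5)}(12)) = 1/30240 · (3.89192e-07 − 5.56632e-07) = -5.53707e-12.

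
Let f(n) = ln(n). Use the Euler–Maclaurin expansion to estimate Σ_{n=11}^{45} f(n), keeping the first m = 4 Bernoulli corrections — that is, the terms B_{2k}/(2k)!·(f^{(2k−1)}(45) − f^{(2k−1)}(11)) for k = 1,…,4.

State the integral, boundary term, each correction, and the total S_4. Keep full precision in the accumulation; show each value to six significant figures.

S_4 ≈ 114.020

∫_11^45 ln(x) dx evaluates to 110.923.
½[f(11) + f(45)] = ½[2.39790 + 3.80666] = 3.10228.
Integral + boundary = 114.025.
k=1: B_{2}/(2)! × [f^{(1)}(45) − f^{(1)}(11)] = 1/12 × (0.0222222 − 0.0909091) = -0.00572391.
Partial sum through k=1: 114.020.
k=2: B_{4}/(4)! × [f^{(3)}(45) − f^{(3)}(11)] = −1/720 × (2.19479e-05 − 0.00150263) = 2.05650e-06.
Partial sum through k=2: 114.020.
k=3: B_{6}/(6)! × [f^{(5)}(45) − f^{(5)}(11)] = 1/30240 × (1.30061e-07 − 0.000149021) = -4.92365e-09.
Partial sum through k=3: 114.020.
k=4: B_{8}/(8)! × [f^{(7)}(45) − f^{(7)}(11)] = −1/1209600 × (1.92684e-09 − 3.69474e-05) = 3.05435e-11.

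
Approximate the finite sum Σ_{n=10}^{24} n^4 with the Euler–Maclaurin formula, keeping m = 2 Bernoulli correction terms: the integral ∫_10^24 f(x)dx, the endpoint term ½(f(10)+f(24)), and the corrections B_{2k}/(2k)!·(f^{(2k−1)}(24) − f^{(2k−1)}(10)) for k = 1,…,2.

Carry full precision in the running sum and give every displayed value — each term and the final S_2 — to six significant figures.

S_2 ≈ 1.74769e+06

Integral: ∫_10^24 x^4 dx = 1.57252e+06.
Endpoint term: (f(10) + f(24))/2 = (10000.0 + 331776)/2 = 170888.
Integral + boundary = 1.74341e+06.
k=1: B_{2}/(2)! × [f^{(1)}(24) − f^{(1)}(10)] = 1/12 × (55296.0 − 4000.00) = 4274.67.
After k=1: 1.74769e+06.
k=2: B_{4}/(4)! × [f^{(3)}(24) − f^{(3)}(10)] = −1/720 × (576.000 − 240.000) = -0.466667.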